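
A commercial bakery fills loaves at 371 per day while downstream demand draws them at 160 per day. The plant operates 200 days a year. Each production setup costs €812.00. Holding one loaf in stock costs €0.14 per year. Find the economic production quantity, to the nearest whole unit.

Q* ≈ 25,548 loaves

Annual demand D = 160 × 200 = 32,000.
Production build-up factor (1 − d/p) = 1 − 160/371 = 0.5687.
Q* = √(2DS / (H(1 − d/p))) = √(2 × 32,000 × 812 / (0.14 × 0.5687)).
= √(51,968,000 / 0.0796) ≈ 25547.577.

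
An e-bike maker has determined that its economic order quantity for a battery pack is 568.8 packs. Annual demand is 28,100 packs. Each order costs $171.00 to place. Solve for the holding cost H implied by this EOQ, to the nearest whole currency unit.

H ≈ $30

Squaring Q* = √(2DS/H) gives Q*² = 2DS/H.
From Q* = √(2DS/H): H = 2DS / Q*² = 2 × 28,100 × 171 / 568.8² = 29.7039.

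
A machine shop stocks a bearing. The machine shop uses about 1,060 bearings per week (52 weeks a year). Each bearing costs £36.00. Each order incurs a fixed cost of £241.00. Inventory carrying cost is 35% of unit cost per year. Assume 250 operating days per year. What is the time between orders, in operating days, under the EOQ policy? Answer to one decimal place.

T ≈ 6.6 days

Annual demand D = 1,060 × 52 = 55,120.
Holding cost H = 0.35 × £36.00 = £12.6000 per unit per year.
Q* = √(2DS/H) = √(2 × 55,120 × 241 / 12.6) ≈ 1452.09.
Cycle time = Q*/D × 250 = 1452.09 / 55,120 × 250 ≈ 6.586 days.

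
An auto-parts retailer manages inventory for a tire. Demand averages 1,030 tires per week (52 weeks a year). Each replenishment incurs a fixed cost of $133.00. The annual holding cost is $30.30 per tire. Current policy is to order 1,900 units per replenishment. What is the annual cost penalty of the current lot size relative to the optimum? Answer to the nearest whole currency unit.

Extra cost ≈ $11,757 per year

Annual demand D = 1,030 × 52 = 53,560.
EOQ = √(2DS/H) = √(2 × 53,560 × 133 / 30.3) ≈ 685.71.
Cost at Q* = (D/Q*)S + (Q*/2)H = √(2DSH) ≈ $20,776.98.
Cost at Q = 1,900: (53,560/1,900)×133 + (1,900/2)×30.3 = $3,749.20 + $28,785.00 = $32,534.20.
Excess = $32,534.20 − $20,776.98 = $11,757.22.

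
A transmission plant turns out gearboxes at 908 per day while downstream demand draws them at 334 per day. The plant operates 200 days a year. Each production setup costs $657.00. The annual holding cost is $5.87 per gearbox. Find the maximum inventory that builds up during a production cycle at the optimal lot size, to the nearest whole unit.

Annual demand D = 334 × 200 = 66,800.
Production build-up factor (1 − d/p) = 1 − 334/908 = 0.6322.
Q* = √(2DS / (H(1 − d/p))) = √(2 × 66,800 × 657 / (5.87 × 0.6322)).
= √(87,775,200 / 3.7108) ≈ 4863.555.
Maximum inventory = Q*(1 − d/p) = 4863.555 × 0.6322 ≈ 3074.538.

I_max ≈ 3,075 gearboxes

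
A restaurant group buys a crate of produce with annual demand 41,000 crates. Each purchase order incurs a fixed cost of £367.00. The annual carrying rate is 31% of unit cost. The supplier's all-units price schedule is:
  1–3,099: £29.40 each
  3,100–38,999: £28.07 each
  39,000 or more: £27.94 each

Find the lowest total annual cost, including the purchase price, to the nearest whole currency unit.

Holding cost per unit per year at price C is H = 0.31·C.
For each price level, check whether its EOQ is feasible; otherwise the best quantity at that price is the breakpoint.
EOQ at £29.40 = 1817.1 (feasible in tier 1): TC = 41,000×£29.40 + (41,000/1817.1)×367 + (1817.1/2)×0.31×£29.40 = £1,221,961.30.
EOQ at £28.07 = 1859.7 < 3100, so use break Q=3100: TC = 41,000×£28.07 + (41,000/3100.0)×367 + (3100.0/2)×0.31×£28.07 = £1,169,211.51.
EOQ at £27.94 = 1864.0 < 39000, so use break Q=39000: TC = 41,000×£27.94 + (41,000/39000.0)×367 + (39000.0/2)×0.31×£27.94 = £1,314,823.12.
Lowest total cost among the candidates is at Q = 3100.0.

TC* ≈ £1,169,212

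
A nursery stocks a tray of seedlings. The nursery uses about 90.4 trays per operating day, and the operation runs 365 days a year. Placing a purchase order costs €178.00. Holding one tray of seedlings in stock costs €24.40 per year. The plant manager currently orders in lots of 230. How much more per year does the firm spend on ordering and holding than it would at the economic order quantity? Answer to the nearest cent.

Extra cost ≈ €11,412.28 per year

Annual demand D = 90.4 × 365 = 32,996.
EOQ = √(2DS/H) = √(2 × 32,996 × 178 / 24.4) ≈ 693.84.
Cost at Q* = (D/Q*)S + (Q*/2)H = √(2DSH) ≈ €16,929.75.
Cost at Q = 230: (32,996/230)×178 + (230/2)×24.4 = €25,536.03 + €2,806.00 = €28,342.03.
Excess = €28,342.03 − €16,929.75 = €11,412.28.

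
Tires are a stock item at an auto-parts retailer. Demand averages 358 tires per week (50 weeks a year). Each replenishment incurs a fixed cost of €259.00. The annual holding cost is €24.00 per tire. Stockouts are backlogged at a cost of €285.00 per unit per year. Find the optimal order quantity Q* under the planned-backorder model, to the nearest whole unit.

Q* ≈ 647 tires

Annual demand D = 358 × 50 = 17,900.
With planned backorders, Q* = √(2DS/H) · √((H+B)/B).
√(2DS/H) = √(2 × 17,900 × 259 / 24) = 621.564.
√((H+B)/B) = √((24+285)/285) = 1.0413.
Q* ≈ 647.206.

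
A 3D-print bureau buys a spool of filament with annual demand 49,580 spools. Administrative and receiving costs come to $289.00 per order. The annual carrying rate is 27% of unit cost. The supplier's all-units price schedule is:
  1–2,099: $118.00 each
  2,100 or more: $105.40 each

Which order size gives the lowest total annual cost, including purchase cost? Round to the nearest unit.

Q* ≈ 2,100 spools

Holding cost per unit per year at price C is H = 0.27·C.
Candidates are each tier's EOQ (if it falls in that tier) and each price-break quantity.
EOQ at $118.00 = 948.4 (feasible in tier 1): TC = 49,580×$118.00 + (49,580/948.4)×289 + (948.4/2)×0.27×$118.00 = $5,880,656.22.
EOQ at $105.40 = 1003.5 < 2100, so use break Q=2100: TC = 49,580×$105.40 + (49,580/2100.0)×289 + (2100.0/2)×0.27×$105.40 = $5,262,436.05.
Lowest total cost is $5,262,436.05 at Q = 2100.0.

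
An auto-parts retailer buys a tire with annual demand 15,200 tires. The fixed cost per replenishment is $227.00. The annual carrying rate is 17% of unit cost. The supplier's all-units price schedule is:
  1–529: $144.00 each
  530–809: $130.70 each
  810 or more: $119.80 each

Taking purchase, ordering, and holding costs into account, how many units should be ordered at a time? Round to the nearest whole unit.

Holding cost per unit per year at price C is H = 0.17·C.
Candidates are each tier's EOQ (if it falls in that tier) and each price-break quantity.
Tier 1 ($144.00): EOQ = 530.9 exceeds tier's upper bound 529, so this tier is dominated.
EOQ at $130.70 = 557.3 (feasible in tier 2): TC = 15,200×$130.70 + (15,200/557.3)×227 + (557.3/2)×0.17×$130.70 = $1,999,022.60.
EOQ at $119.80 = 582.1 < 810, so use break Q=810: TC = 15,200×$119.80 + (15,200/810.0)×227 + (810.0/2)×0.17×$119.80 = $1,833,467.98.
Lowest total cost is $1,833,467.98 at Q = 810.0.

Q* ≈ 810 tires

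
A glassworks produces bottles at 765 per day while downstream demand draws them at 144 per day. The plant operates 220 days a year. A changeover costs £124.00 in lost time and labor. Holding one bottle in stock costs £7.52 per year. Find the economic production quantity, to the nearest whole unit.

Annual demand D = 144 × 220 = 31,680.
Production build-up factor (1 − d/p) = 1 − 144/765 = 0.8118.
Q* = √(2DS / (H(1 − d/p))) = √(2 × 31,680 × 124 / (7.52 × 0.8118)).
= √(7,856,640 / 6.1045) ≈ 1134.474.

Q* ≈ 1,134 bottles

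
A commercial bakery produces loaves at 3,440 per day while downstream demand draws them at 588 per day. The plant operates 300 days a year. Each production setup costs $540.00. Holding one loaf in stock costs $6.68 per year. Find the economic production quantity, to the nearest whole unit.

Annual demand D = 588 × 300 = 176,400.
Production build-up factor (1 − d/p) = 1 − 588/3,440 = 0.8291.
Q* = √(2DS / (H(1 − d/p))) = √(2 × 176,400 × 540 / (6.68 × 0.8291)).
= √(190,512,000 / 5.5382) ≈ 5865.127.

Q* ≈ 5,865 loaves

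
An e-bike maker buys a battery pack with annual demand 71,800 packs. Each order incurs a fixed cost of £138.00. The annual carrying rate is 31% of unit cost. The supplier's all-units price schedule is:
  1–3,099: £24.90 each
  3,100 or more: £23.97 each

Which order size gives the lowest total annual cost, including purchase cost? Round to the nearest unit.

Holding cost per unit per year at price C is H = 0.31·C.
Evaluate total cost at each tier's feasible EOQ or, if the EOQ is below the tier, at the tier's minimum quantity.
EOQ at £24.90 = 1602.3 (feasible in tier 1): TC = 71,800×£24.90 + (71,800/1602.3)×138 + (1602.3/2)×0.31×£24.90 = £1,800,187.94.
EOQ at £23.97 = 1633.1 < 3100, so use break Q=3100: TC = 71,800×£23.97 + (71,800/3100.0)×138 + (3100.0/2)×0.31×£23.97 = £1,735,759.84.
Lowest total cost is £1,735,759.84 at Q = 3100.0.

Q* ≈ 3,100 packs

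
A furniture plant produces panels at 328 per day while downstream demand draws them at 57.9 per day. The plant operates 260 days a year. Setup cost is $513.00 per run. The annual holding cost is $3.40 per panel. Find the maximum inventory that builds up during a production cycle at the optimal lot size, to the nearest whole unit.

Annual demand D = 57.9 × 260 = 15,054.
Production build-up factor (1 − d/p) = 1 − 57.9/328 = 0.8235.
Q* = √(2DS / (H(1 − d/p))) = √(2 × 15,054 × 513 / (3.4 × 0.8235)).
= √(15,445,404 / 2.7998) ≈ 2348.739.
Maximum inventory = Q*(1 − d/p) = 2348.739 × 0.8235 ≈ 1934.129.

I_max ≈ 1,934 panels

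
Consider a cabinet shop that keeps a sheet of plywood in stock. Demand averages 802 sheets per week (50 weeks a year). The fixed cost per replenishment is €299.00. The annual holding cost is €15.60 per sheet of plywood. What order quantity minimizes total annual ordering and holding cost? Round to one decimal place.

Q* ≈ 1,239.8 sheets

Annual demand D = 802 × 50 = 40,100.
EOQ = √(2DS / H) = √(2 × 40,100 × 299 / 15.6).
= √(23,979,800 / 15.6) = √1,537,166.6667 ≈ 1239.825.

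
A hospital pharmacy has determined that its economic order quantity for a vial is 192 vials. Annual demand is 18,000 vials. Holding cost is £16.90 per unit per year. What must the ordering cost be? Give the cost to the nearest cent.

Squaring Q* = √(2DS/H) gives Q*² = 2DS/H.
From Q* = √(2DS/H): S = Q*²H / (2D) = 192² × 16.9 / (2 × 18,000) = 17.3056.

S ≈ £17.31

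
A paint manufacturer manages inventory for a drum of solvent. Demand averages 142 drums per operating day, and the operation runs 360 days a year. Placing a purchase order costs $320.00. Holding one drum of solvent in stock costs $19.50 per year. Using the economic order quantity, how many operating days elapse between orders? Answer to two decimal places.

T ≈ 9.12 days

Annual demand D = 142 × 360 = 51,120.
The optimal lot size = √(2DS/H) = √(2 × 51,120 × 320 / 19.5) ≈ 1295.29.
Cycle time = Q*/D × 360 = 1295.29 / 51,120 × 360 ≈ 9.122 days.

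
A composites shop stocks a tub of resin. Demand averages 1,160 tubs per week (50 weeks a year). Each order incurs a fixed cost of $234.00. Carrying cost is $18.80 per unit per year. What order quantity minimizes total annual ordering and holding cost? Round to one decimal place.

Annual demand D = 1,160 × 50 = 58,000.
EOQ = √(2DS / H) = √(2 × 58,000 × 234 / 18.8).
= √(27,144,000 / 18.8) = √1,443,829.7872 ≈ 1201.595.

Q* ≈ 1,201.6 tubs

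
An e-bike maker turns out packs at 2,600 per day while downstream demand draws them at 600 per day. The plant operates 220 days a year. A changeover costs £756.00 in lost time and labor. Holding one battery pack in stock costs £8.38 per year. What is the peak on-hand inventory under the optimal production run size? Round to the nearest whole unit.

I_max ≈ 4,280 packs

Annual demand D = 600 × 220 = 132,000.
Production build-up factor (1 − d/p) = 1 − 600/2,600 = 0.7692.
Q* = √(2DS / (H(1 − d/p))) = √(2 × 132,000 × 756 / (8.38 × 0.7692)).
= √(199,584,000 / 6.4462) ≈ 5564.326.
Maximum inventory = Q*(1 − d/p) = 5564.326 × 0.7692 ≈ 4280.250.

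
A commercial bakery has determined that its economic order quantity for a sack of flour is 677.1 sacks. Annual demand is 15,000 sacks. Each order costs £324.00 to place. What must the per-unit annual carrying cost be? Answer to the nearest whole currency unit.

H ≈ £21

Invert the EOQ relation Q*² = 2DS/H.
From Q* = √(2DS/H): H = 2DS / Q*² = 2 × 15,000 × 324 / 677.1² = 21.2012.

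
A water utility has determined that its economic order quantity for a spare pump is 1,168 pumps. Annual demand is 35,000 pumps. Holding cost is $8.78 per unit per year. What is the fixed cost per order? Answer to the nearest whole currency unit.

S ≈ $171

The basic EOQ model gives Q* = √(2DS/H); rearrange for the unknown.
From Q* = √(2DS/H): S = Q*²H / (2D) = 1,168² × 8.78 / (2 × 35,000) = 171.1127.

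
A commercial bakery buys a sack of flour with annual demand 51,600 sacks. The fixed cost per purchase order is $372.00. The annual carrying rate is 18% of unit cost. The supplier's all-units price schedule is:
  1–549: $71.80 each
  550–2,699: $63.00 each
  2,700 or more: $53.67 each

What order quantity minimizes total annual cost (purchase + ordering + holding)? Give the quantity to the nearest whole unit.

Holding cost per unit per year at price C is H = 0.18·C.
Evaluate total cost at each tier's feasible EOQ or, if the EOQ is below the tier, at the tier's minimum quantity.
Tier 1 ($71.80): EOQ = 1723.5 exceeds tier's upper bound 549, so this tier is dominated.
EOQ at $63.00 = 1839.9 (feasible in tier 2): TC = 51,600×$63.00 + (51,600/1839.9)×372 + (1839.9/2)×0.18×$63.00 = $3,271,664.97.
EOQ at $53.67 = 1993.5 < 2700, so use break Q=2700: TC = 51,600×$53.67 + (51,600/2700.0)×372 + (2700.0/2)×0.18×$53.67 = $2,789,523.14.
Lowest total cost is $2,789,523.14 at Q = 2700.0.

Q* ≈ 2,700 sacks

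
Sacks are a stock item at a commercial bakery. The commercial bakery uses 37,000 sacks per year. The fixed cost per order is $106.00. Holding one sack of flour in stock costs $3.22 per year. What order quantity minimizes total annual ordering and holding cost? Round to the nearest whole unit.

EOQ = √(2DS / H) = √(2 × 37,000 × 106 / 3.22).
= √(7,844,000 / 3.22) = √2,436,024.8447 ≈ 1560.777.

Q* ≈ 1,561 sacks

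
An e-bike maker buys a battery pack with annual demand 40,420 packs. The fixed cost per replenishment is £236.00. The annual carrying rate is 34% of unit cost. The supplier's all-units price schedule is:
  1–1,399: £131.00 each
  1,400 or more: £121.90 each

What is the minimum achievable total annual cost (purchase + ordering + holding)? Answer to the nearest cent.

Holding cost per unit per year at price C is H = 0.34·C.
For each price level, check whether its EOQ is feasible; otherwise the best quantity at that price is the breakpoint.
EOQ at £131.00 = 654.5 (feasible in tier 1): TC = 40,420×£131.00 + (40,420/654.5)×236 + (654.5/2)×0.34×£131.00 = £5,324,170.38.
EOQ at £121.90 = 678.5 < 1400, so use break Q=1400: TC = 40,420×£121.90 + (40,420/1400.0)×236 + (1400.0/2)×0.34×£121.90 = £4,963,023.86.
Lowest total cost among the candidates is at Q = 1400.0.

TC* ≈ £4,963,023.86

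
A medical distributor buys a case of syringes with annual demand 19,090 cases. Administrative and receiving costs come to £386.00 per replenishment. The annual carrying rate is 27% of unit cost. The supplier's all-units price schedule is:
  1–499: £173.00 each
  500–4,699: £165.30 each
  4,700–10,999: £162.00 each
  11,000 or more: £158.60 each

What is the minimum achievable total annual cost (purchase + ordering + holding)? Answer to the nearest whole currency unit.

Holding cost per unit per year at price C is H = 0.27·C.
Candidates are each tier's EOQ (if it falls in that tier) and each price-break quantity.
Tier 1 (£173.00): EOQ = 561.7 exceeds tier's upper bound 499, so this tier is dominated.
EOQ at £165.30 = 574.6 (feasible in tier 2): TC = 19,090×£165.30 + (19,090/574.6)×386 + (574.6/2)×0.27×£165.30 = £3,181,223.61.
EOQ at £162.00 = 580.5 < 4700, so use break Q=4700: TC = 19,090×£162.00 + (19,090/4700.0)×386 + (4700.0/2)×0.27×£162.00 = £3,196,936.82.
EOQ at £158.60 = 586.6 < 11000, so use break Q=11000: TC = 19,090×£158.60 + (19,090/11000.0)×386 + (11000.0/2)×0.27×£158.60 = £3,263,864.89.
Lowest total cost among the candidates is at Q = 574.6.

TC* ≈ £3,181,224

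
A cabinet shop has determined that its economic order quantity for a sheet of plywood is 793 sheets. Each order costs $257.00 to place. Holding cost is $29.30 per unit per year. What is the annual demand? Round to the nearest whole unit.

D ≈ 35,847 sheets per year

The basic EOQ model gives Q* = √(2DS/H); rearrange for the unknown.
From Q* = √(2DS/H): D = Q*²H / (2S) = 793² × 29.3 / (2 × 257) = 35846.840.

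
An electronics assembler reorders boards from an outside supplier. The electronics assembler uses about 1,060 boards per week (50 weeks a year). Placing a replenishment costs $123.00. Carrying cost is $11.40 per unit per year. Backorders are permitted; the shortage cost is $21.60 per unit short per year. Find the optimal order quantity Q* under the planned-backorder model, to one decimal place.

Q* ≈ 1,321.9 boards

Annual demand D = 1,060 × 50 = 53,000.
With planned backorders, Q* = √(2DS/H) · √((H+B)/B).
√(2DS/H) = √(2 × 53,000 × 123 / 11.4) = 1069.432.
√((H+B)/B) = √((11.4+21.6)/21.6) = 1.2360.
Q* ≈ 1321.853.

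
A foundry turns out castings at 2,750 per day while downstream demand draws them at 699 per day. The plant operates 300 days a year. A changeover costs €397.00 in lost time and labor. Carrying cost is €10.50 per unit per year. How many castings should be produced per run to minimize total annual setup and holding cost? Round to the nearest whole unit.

Annual demand D = 699 × 300 = 209,700.
Production build-up factor (1 − d/p) = 1 − 699/2,750 = 0.7458.
Q* = √(2DS / (H(1 − d/p))) = √(2 × 209,700 × 397 / (10.5 × 0.7458)).
= √(166,501,800 / 7.8311) ≈ 4611.034.

Q* ≈ 4,611 castings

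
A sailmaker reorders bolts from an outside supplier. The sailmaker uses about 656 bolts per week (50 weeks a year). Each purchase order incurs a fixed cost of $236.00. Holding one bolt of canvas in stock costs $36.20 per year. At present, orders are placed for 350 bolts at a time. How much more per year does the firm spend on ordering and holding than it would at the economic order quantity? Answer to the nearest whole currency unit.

Annual demand D = 656 × 50 = 32,800.
EOQ = √(2DS/H) = √(2 × 32,800 × 236 / 36.2) ≈ 653.96.
Cost at Q* = (D/Q*)S + (Q*/2)H = √(2DSH) ≈ $23,673.49.
Cost at Q = 350: (32,800/350)×236 + (350/2)×36.2 = $22,116.57 + $6,335.00 = $28,451.57.
Excess = $28,451.57 − $23,673.49 = $4,778.09.

Extra cost ≈ $4,778 per year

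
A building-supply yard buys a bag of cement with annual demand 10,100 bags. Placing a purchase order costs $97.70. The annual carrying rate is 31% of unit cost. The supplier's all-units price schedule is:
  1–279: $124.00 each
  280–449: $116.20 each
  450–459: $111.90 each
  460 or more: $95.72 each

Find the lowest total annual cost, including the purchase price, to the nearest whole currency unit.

TC* ≈ $975,742

Holding cost per unit per year at price C is H = 0.31·C.
Evaluate total cost at each tier's feasible EOQ or, if the EOQ is below the tier, at the tier's minimum quantity.
EOQ at $124.00 = 226.6 (feasible in tier 1): TC = 10,100×$124.00 + (10,100/226.6)×97.7 + (226.6/2)×0.31×$124.00 = $1,261,109.93.
EOQ at $116.20 = 234.1 < 280, so use break Q=280: TC = 10,100×$116.20 + (10,100/280.0)×97.7 + (280.0/2)×0.31×$116.20 = $1,182,187.26.
EOQ at $111.90 = 238.5 < 450, so use break Q=450: TC = 10,100×$111.90 + (10,100/450.0)×97.7 + (450.0/2)×0.31×$111.90 = $1,140,187.85.
EOQ at $95.72 = 257.9 < 460, so use break Q=460: TC = 10,100×$95.72 + (10,100/460.0)×97.7 + (460.0/2)×0.31×$95.72 = $975,741.99.
Lowest total cost among the candidates is at Q = 460.0.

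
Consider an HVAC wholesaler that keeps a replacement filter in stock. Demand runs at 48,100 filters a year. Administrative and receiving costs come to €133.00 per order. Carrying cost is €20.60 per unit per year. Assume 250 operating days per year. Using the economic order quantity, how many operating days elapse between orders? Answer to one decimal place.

EOQ = √(2DS/H) = √(2 × 48,100 × 133 / 20.6) ≈ 788.10.
Cycle time = Q*/D × 250 = 788.10 / 48,100 × 250 ≈ 4.096 days.

T ≈ 4.1 days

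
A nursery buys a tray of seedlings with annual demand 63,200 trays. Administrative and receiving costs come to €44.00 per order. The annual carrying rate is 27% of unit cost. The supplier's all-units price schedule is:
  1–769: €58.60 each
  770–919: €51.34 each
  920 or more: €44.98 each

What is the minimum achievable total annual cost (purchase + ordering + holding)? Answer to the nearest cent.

TC* ≈ €2,851,345.12

Holding cost per unit per year at price C is H = 0.27·C.
Evaluate total cost at each tier's feasible EOQ or, if the EOQ is below the tier, at the tier's minimum quantity.
EOQ at €58.60 = 592.9 (feasible in tier 1): TC = 63,200×€58.60 + (63,200/592.9)×44 + (592.9/2)×0.27×€58.60 = €3,712,900.60.
EOQ at €51.34 = 633.4 < 770, so use break Q=770: TC = 63,200×€51.34 + (63,200/770.0)×44 + (770.0/2)×0.27×€51.34 = €3,253,636.22.
EOQ at €44.98 = 676.7 < 920, so use break Q=920: TC = 63,200×€44.98 + (63,200/920.0)×44 + (920.0/2)×0.27×€44.98 = €2,851,345.12.
Lowest total cost among the candidates is at Q = 920.0.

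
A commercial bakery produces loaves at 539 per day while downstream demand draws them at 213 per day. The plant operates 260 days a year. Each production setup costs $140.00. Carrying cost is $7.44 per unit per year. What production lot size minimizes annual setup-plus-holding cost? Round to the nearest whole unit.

Annual demand D = 213 × 260 = 55,380.
Production build-up factor (1 − d/p) = 1 − 213/539 = 0.6048.
Q* = √(2DS / (H(1 − d/p))) = √(2 × 55,380 × 140 / (7.44 × 0.6048)).
= √(15,506,400 / 4.4999) ≈ 1856.328.

Q* ≈ 1,856 loaves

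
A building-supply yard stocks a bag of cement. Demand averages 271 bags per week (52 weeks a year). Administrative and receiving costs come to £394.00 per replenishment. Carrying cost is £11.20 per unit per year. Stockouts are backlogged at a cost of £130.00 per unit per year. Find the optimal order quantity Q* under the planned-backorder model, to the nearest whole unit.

Annual demand D = 271 × 52 = 14,092.
With planned backorders, Q* = √(2DS/H) · √((H+B)/B).
√(2DS/H) = √(2 × 14,092 × 394 / 11.2) = 995.727.
√((H+B)/B) = √((11.2+130)/130) = 1.0422.
Q* ≈ 1037.734.

Q* ≈ 1,038 bags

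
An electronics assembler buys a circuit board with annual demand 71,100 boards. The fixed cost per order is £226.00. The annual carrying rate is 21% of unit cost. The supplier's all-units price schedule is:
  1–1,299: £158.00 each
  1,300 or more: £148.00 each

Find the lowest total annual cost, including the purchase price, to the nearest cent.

Holding cost per unit per year at price C is H = 0.21·C.
For each price level, check whether its EOQ is feasible; otherwise the best quantity at that price is the breakpoint.
EOQ at £158.00 = 984.2 (feasible in tier 1): TC = 71,100×£158.00 + (71,100/984.2)×226 + (984.2/2)×0.21×£158.00 = £11,266,454.44.
EOQ at £148.00 = 1016.9 < 1300, so use break Q=1300: TC = 71,100×£148.00 + (71,100/1300.0)×226 + (1300.0/2)×0.21×£148.00 = £10,555,362.46.
Lowest total cost among the candidates is at Q = 1300.0.

TC* ≈ £10,555,362.46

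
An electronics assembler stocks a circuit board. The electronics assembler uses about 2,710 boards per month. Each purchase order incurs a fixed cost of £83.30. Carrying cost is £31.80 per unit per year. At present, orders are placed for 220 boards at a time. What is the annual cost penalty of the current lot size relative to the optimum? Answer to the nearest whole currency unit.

Annual demand D = 2,710 × 12 = 32,520.
EOQ = √(2DS/H) = √(2 × 32,520 × 83.3 / 31.8) ≈ 412.76.
Cost at Q* = (D/Q*)S + (Q*/2)H = √(2DSH) ≈ £13,125.82.
Cost at Q = 220: (32,520/220)×83.3 + (220/2)×31.8 = £12,313.25 + £3,498.00 = £15,811.25.
Excess = £15,811.25 − £13,125.82 = £2,685.44.

Extra cost ≈ £2,685 per year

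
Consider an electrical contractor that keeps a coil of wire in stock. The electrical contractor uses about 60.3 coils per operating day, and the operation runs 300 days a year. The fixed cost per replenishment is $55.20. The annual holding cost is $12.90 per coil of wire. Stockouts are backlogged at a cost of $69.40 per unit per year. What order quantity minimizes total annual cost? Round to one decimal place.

Q* ≈ 428.5 coils

Annual demand D = 60.3 × 300 = 18,090.
With planned backorders, Q* = √(2DS/H) · √((H+B)/B).
√(2DS/H) = √(2 × 18,090 × 55.2 / 12.9) = 393.468.
√((H+B)/B) = √((12.9+69.4)/69.4) = 1.0890.
Q* ≈ 428.479.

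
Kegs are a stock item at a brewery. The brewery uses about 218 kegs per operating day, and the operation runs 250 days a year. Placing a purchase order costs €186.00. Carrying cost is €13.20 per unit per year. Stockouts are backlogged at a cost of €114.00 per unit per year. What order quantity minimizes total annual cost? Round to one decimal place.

Q* ≈ 1,309.1 kegs

Annual demand D = 218 × 250 = 54,500.
With planned backorders, Q* = √(2DS/H) · √((H+B)/B).
√(2DS/H) = √(2 × 54,500 × 186 / 13.2) = 1239.318.
√((H+B)/B) = √((13.2+114)/114) = 1.0563.
Q* ≈ 1309.103.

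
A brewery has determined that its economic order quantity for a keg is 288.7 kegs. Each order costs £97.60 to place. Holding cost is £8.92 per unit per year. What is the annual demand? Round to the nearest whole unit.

The basic EOQ model gives Q* = √(2DS/H); rearrange for the unknown.
From Q* = √(2DS/H): D = Q*²H / (2S) = 288.7² × 8.92 / (2 × 97.6) = 3808.716.

D ≈ 3,809 kegs per year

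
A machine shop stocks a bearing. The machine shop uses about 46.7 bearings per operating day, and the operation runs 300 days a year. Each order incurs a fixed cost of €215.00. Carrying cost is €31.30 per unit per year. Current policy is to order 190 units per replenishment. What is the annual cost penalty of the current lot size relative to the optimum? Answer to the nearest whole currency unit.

Extra cost ≈ €5,095 per year

Annual demand D = 46.7 × 300 = 14,010.
EOQ = √(2DS/H) = √(2 × 14,010 × 215 / 31.3) ≈ 438.71.
Cost at Q* = (D/Q*)S + (Q*/2)H = √(2DSH) ≈ €13,731.74.
Cost at Q = 190: (14,010/190)×215 + (190/2)×31.3 = €15,853.42 + €2,973.50 = €18,826.92.
Excess = €18,826.92 − €13,731.74 = €5,095.18.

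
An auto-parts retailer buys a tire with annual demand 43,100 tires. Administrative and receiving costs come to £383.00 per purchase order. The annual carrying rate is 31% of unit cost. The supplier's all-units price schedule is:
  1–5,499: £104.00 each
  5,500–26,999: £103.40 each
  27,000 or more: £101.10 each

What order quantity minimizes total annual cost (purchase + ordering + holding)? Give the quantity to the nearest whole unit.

Q* ≈ 1,012 tires

Holding cost per unit per year at price C is H = 0.31·C.
Evaluate total cost at each tier's feasible EOQ or, if the EOQ is below the tier, at the tier's minimum quantity.
EOQ at £104.00 = 1011.9 (feasible in tier 1): TC = 43,100×£104.00 + (43,100/1011.9)×383 + (1011.9/2)×0.31×£104.00 = £4,515,025.00.
EOQ at £103.40 = 1014.9 < 5500, so use break Q=5500: TC = 43,100×£103.40 + (43,100/5500.0)×383 + (5500.0/2)×0.31×£103.40 = £4,547,689.83.
EOQ at £101.10 = 1026.4 < 27000, so use break Q=27000: TC = 43,100×£101.10 + (43,100/27000.0)×383 + (27000.0/2)×0.31×£101.10 = £4,781,124.88.
Lowest total cost is £4,515,025.00 at Q = 1011.9.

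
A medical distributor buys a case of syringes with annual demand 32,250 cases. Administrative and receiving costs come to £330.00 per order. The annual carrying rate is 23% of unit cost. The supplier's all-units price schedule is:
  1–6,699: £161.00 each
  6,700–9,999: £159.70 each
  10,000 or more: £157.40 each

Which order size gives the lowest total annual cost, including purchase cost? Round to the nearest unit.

Holding cost per unit per year at price C is H = 0.23·C.
Evaluate total cost at each tier's feasible EOQ or, if the EOQ is below the tier, at the tier's minimum quantity.
EOQ at £161.00 = 758.2 (feasible in tier 1): TC = 32,250×£161.00 + (32,250/758.2)×330 + (758.2/2)×0.23×£161.00 = £5,220,324.61.
EOQ at £159.70 = 761.2 < 6700, so use break Q=6700: TC = 32,250×£159.70 + (32,250/6700.0)×330 + (6700.0/2)×0.23×£159.70 = £5,274,962.28.
EOQ at £157.40 = 766.8 < 10000, so use break Q=10000: TC = 32,250×£157.40 + (32,250/10000.0)×330 + (10000.0/2)×0.23×£157.40 = £5,258,224.25.
Lowest total cost is £5,220,324.61 at Q = 758.2.

Q* ≈ 758 cases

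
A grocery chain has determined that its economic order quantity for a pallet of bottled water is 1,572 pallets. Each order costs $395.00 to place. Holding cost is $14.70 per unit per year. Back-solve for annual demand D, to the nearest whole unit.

D ≈ 45,983 pallets per year

Invert the EOQ relation Q*² = 2DS/H.
From Q* = √(2DS/H): D = Q*²H / (2S) = 1,572² × 14.7 / (2 × 395) = 45982.791.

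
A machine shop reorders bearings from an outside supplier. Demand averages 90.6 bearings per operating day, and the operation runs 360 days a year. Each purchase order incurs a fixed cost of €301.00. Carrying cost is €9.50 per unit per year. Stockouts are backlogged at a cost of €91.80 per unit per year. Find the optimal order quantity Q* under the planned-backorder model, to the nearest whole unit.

Annual demand D = 90.6 × 360 = 32,616.
With planned backorders, Q* = √(2DS/H) · √((H+B)/B).
√(2DS/H) = √(2 × 32,616 × 301 / 9.5) = 1437.645.
√((H+B)/B) = √((9.5+91.8)/91.8) = 1.0505.
Q* ≈ 1510.202.

Q* ≈ 1,510 bearings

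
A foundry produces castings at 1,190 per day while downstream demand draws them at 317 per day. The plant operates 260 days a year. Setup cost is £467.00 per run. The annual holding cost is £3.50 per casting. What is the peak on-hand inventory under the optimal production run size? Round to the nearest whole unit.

I_max ≈ 4,017 castings

Annual demand D = 317 × 260 = 82,420.
Production build-up factor (1 − d/p) = 1 − 317/1,190 = 0.7336.
Q* = √(2DS / (H(1 − d/p))) = √(2 × 82,420 × 467 / (3.5 × 0.7336)).
= √(76,980,280 / 2.5676) ≈ 5475.479.
Maximum inventory = Q*(1 − d/p) = 5475.479 × 0.7336 ≈ 4016.885.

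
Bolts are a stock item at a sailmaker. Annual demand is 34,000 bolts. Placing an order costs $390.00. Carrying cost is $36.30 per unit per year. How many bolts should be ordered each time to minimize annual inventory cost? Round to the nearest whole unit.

Q* ≈ 855 bolts

EOQ = √(2DS / H) = √(2 × 34,000 × 390 / 36.3).
= √(26,520,000 / 36.3) = √730,578.5124 ≈ 854.739.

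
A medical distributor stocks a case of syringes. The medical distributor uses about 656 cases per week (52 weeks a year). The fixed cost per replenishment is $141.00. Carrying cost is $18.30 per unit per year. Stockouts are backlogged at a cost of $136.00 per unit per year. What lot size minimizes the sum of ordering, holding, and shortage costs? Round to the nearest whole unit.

Q* ≈ 772 cases

Annual demand D = 656 × 52 = 34,112.
With planned backorders, Q* = √(2DS/H) · √((H+B)/B).
√(2DS/H) = √(2 × 34,112 × 141 / 18.3) = 725.024.
√((H+B)/B) = √((18.3+136)/136) = 1.0652.
Q* ≈ 772.265.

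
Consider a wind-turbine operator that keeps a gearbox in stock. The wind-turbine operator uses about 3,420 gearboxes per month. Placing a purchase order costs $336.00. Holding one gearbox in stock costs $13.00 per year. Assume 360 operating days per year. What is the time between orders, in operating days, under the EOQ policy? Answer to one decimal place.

T ≈ 12.8 days

Annual demand D = 3,420 × 12 = 41,040.
The optimal lot size = √(2DS/H) = √(2 × 41,040 × 336 / 13) ≈ 1456.52.
Cycle time = Q*/D × 360 = 1456.52 / 41,040 × 360 ≈ 12.776 days.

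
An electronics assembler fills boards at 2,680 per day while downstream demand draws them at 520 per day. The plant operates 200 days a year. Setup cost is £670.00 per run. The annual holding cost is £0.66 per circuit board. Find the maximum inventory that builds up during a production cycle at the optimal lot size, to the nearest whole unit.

Annual demand D = 520 × 200 = 104,000.
Production build-up factor (1 − d/p) = 1 − 520/2,680 = 0.8060.
Q* = √(2DS / (H(1 − d/p))) = √(2 × 104,000 × 670 / (0.66 × 0.8060)).
= √(139,360,000 / 0.5319) ≈ 16185.929.
Maximum inventory = Q*(1 − d/p) = 16185.929 × 0.8060 ≈ 13045.375.

I_max ≈ 13,045 boards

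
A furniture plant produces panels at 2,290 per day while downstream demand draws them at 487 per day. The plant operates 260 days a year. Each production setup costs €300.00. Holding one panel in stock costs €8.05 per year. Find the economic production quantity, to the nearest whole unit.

Annual demand D = 487 × 260 = 126,620.
Production build-up factor (1 − d/p) = 1 − 487/2,290 = 0.7873.
Q* = √(2DS / (H(1 − d/p))) = √(2 × 126,620 × 300 / (8.05 × 0.7873)).
= √(75,972,000 / 6.3381) ≈ 3462.173.

Q* ≈ 3,462 panels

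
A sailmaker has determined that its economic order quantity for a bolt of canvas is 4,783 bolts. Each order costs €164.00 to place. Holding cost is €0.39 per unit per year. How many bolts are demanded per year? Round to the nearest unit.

D ≈ 27,201 bolts per year

Squaring Q* = √(2DS/H) gives Q*² = 2DS/H.
From Q* = √(2DS/H): D = Q*²H / (2S) = 4,783² × 0.39 / (2 × 164) = 27201.417.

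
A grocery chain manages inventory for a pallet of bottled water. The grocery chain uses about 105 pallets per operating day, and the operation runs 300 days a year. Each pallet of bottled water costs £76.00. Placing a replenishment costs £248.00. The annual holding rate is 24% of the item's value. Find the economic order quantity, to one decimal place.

Q* ≈ 925.5 pallets

Annual demand D = 105 × 300 = 31,500.
Holding cost H = 0.24 × £76.00 = £18.2400 per unit per year.
EOQ = √(2DS / H) = √(2 × 31,500 × 248 / 18.24).
= √(15,624,000 / 18.24) = √856,578.9474 ≈ 925.516.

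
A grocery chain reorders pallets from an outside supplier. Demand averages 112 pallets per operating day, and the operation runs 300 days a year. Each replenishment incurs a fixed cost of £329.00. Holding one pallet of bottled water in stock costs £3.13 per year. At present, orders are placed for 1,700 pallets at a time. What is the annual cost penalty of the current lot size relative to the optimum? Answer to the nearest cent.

Extra cost ≈ £844.40 per year

Annual demand D = 112 × 300 = 33,600.
EOQ = √(2DS/H) = √(2 × 33,600 × 329 / 3.13) ≈ 2657.73.
Cost at Q* = (D/Q*)S + (Q*/2)H = √(2DSH) ≈ £8,318.69.
Cost at Q = 1,700: (33,600/1,700)×329 + (1,700/2)×3.13 = £6,502.59 + £2,660.50 = £9,163.09.
Excess = £9,163.09 − £8,318.69 = £844.40.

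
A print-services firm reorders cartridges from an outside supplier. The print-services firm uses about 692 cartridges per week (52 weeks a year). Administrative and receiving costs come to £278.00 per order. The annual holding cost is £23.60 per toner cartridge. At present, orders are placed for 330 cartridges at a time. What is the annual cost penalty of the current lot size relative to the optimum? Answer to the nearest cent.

Extra cost ≈ £12,478.37 per year

Annual demand D = 692 × 52 = 35,984.
EOQ = √(2DS/H) = √(2 × 35,984 × 278 / 23.6) ≈ 920.74.
Cost at Q* = (D/Q*)S + (Q*/2)H = √(2DSH) ≈ £21,729.42.
Cost at Q = 330: (35,984/330)×278 + (330/2)×23.6 = £30,313.79 + £3,894.00 = £34,207.79.
Excess = £34,207.79 − £21,729.42 = £12,478.37.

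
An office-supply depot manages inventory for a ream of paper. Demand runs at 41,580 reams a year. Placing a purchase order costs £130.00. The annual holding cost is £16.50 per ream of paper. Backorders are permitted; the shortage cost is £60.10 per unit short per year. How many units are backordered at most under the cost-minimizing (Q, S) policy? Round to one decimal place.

With planned backorders, Q* = √(2DS/H) · √((H+B)/B).
√(2DS/H) = √(2 × 41,580 × 130 / 16.5) = 809.444.
√((H+B)/B) = √((16.5+60.1)/60.1) = 1.1290.
Q* ≈ 913.827.
S* = Q* · H/(H+B) = 913.827 × 16.5/76.6 ≈ 196.843.

S* ≈ 196.8 reams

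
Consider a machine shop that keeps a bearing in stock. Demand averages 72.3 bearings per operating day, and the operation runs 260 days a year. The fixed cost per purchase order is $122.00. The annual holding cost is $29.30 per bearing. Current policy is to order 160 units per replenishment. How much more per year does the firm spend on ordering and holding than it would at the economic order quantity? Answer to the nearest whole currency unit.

Extra cost ≈ $5,085 per year

Annual demand D = 72.3 × 260 = 18,798.
EOQ = √(2DS/H) = √(2 × 18,798 × 122 / 29.3) ≈ 395.66.
Cost at Q* = (D/Q*)S + (Q*/2)H = √(2DSH) ≈ $11,592.70.
Cost at Q = 160: (18,798/160)×122 + (160/2)×29.3 = $14,333.48 + $2,344.00 = $16,677.47.
Excess = $16,677.47 − $11,592.70 = $5,084.78.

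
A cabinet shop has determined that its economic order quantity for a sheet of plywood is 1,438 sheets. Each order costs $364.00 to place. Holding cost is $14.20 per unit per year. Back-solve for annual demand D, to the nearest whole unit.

D ≈ 40,334 sheets per year

Squaring Q* = √(2DS/H) gives Q*² = 2DS/H.
From Q* = √(2DS/H): D = Q*²H / (2S) = 1,438² × 14.2 / (2 × 364) = 40334.320.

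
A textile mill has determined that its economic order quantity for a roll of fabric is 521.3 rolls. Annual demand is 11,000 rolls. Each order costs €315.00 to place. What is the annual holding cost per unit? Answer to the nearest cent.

H ≈ €25.50

The basic EOQ model gives Q* = √(2DS/H); rearrange for the unknown.
From Q* = √(2DS/H): H = 2DS / Q*² = 2 × 11,000 × 315 / 521.3² = 25.5010.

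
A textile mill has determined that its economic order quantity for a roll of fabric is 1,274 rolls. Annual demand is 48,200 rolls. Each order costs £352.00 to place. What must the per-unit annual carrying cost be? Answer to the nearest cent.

H ≈ £20.91

Squaring Q* = √(2DS/H) gives Q*² = 2DS/H.
From Q* = √(2DS/H): H = 2DS / Q*² = 2 × 48,200 × 352 / 1,274² = 20.9065.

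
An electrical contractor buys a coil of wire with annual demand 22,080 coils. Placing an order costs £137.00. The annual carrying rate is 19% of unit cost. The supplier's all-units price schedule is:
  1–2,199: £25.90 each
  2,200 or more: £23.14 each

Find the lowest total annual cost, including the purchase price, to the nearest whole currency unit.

TC* ≈ £517,142

Holding cost per unit per year at price C is H = 0.19·C.
For each price level, check whether its EOQ is feasible; otherwise the best quantity at that price is the breakpoint.
EOQ at £25.90 = 1108.8 (feasible in tier 1): TC = 22,080×£25.90 + (22,080/1108.8)×137 + (1108.8/2)×0.19×£25.90 = £577,328.34.
EOQ at £23.14 = 1173.0 < 2200, so use break Q=2200: TC = 22,080×£23.14 + (22,080/2200.0)×137 + (2200.0/2)×0.19×£23.14 = £517,142.44.
Lowest total cost among the candidates is at Q = 2200.0.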